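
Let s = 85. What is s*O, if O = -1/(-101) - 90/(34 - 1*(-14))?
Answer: -128095/808 ≈ -158.53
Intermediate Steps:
O = -1507/808 (O = -1*(-1/101) - 90/(34 + 14) = 1/101 - 90/48 = 1/101 - 90*1/48 = 1/101 - 15/8 = -1507/808 ≈ -1.8651)
s*O = 85*(-1507/808) = -128095/808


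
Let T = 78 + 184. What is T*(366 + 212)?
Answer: 151436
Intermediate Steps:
T = 262
T*(366 + 212) = 262*(366 + 212) = 262*578 = 151436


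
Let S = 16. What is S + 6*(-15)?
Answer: -74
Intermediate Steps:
S + 6*(-15) = 16 + 6*(-15) = 16 - 90 = -74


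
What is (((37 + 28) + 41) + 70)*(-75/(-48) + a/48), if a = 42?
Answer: 429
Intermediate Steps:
(((37 + 28) + 41) + 70)*(-75/(-48) + a/48) = (((37 + 28) + 41) + 70)*(-75/(-48) + 42/48) = ((65 + 41) + 70)*(-75*(-1/48) + 42*(1/48)) = (106 + 70)*(25/16 + 7/8) = 176*(39/16) = 429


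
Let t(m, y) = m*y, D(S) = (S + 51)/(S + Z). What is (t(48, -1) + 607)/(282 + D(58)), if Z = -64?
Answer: 3354/1583 ≈ 2.1188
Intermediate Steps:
D(S) = (51 + S)/(-64 + S) (D(S) = (S + 51)/(S - 64) = (51 + S)/(-64 + S))
(t(48, -1) + 607)/(282 + D(58)) = (48*(-1) + 607)/(282 + (51 + 58)/(-64 + 58)) = (-48 + 607)/(282 + 109/(-6)) = 559/(282 - ⅙*109) = 559/(282 - 109/6) = 559/(1583/6) = 559*(6/1583) = 3354/1583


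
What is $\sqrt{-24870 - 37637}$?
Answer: $i \sqrt{62507} \approx 250.01 i$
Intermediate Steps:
$\sqrt{-24870 - 37637} = \sqrt{-62507} = i \sqrt{62507}$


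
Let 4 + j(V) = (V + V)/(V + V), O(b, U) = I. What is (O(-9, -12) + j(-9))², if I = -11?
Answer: 196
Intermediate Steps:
O(b, U) = -11
j(V) = -3 (j(V) = -4 + (V + V)/(V + V) = -4 + (2*V)/((2*V)) = -4 + (2*V)*(1/(2*V)) = -4 + 1 = -3)
(O(-9, -12) + j(-9))² = (-11 - 3)² = (-14)² = 196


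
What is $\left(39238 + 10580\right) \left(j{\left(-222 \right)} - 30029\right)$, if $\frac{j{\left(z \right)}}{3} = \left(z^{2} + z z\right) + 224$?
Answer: $13268874846$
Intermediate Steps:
$j{\left(z \right)} = 672 + 6 z^{2}$ ($j{\left(z \right)} = 3 \left(\left(z^{2} + z z\right) + 224\right) = 3 \left(\left(z^{2} + z^{2}\right) + 224\right) = 3 \left(2 z^{2} + 224\right) = 3 \left(224 + 2 z^{2}\right) = 672 + 6 z^{2}$)
$\left(39238 + 10580\right) \left(j{\left(-222 \right)} - 30029\right) = \left(39238 + 10580\right) \left(\left(672 + 6 \left(-222\right)^{2}\right) - 30029\right) = 49818 \left(\left(672 + 6 \cdot 49284\right) - 30029\right) = 49818 \left(\left(672 + 295704\right) - 30029\right) = 49818 \left(296376 - 30029\right) = 49818 \cdot 266347 = 13268874846$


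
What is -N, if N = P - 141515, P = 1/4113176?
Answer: 582076101639/4113176 ≈ 1.4152e+5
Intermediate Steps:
P = 1/4113176 ≈ 2.4312e-7
N = -582076101639/4113176 (N = 1/4113176 - 141515 = -582076101639/4113176 ≈ -1.4152e+5)
-N = -1*(-582076101639/4113176) = 582076101639/4113176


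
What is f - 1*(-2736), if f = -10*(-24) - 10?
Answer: 2966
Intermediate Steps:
f = 230 (f = 240 - 10 = 230)
f - 1*(-2736) = 230 - 1*(-2736) = 230 + 2736 = 2966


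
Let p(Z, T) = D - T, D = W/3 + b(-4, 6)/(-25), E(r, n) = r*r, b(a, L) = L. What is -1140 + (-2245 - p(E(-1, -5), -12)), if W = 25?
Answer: -255382/75 ≈ -3405.1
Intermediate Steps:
E(r, n) = r²
D = 607/75 (D = 25/3 + 6/(-25) = 25*(⅓) + 6*(-1/25) = 25/3 - 6/25 = 607/75 ≈ 8.0933)
p(Z, T) = 607/75 - T
-1140 + (-2245 - p(E(-1, -5), -12)) = -1140 + (-2245 - (607/75 - 1*(-12))) = -1140 + (-2245 - (607/75 + 12)) = -1140 + (-2245 - 1*1507/75) = -1140 + (-2245 - 1507/75) = -1140 - 169882/75 = -255382/75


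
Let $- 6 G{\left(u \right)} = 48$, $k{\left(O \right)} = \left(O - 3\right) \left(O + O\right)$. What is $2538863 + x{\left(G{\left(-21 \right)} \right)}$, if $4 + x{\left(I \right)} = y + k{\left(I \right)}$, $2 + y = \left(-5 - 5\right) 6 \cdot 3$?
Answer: $2538853$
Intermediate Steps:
$k{\left(O \right)} = 2 O \left(-3 + O\right)$ ($k{\left(O \right)} = \left(-3 + O\right) 2 O = 2 O \left(-3 + O\right)$)
$G{\left(u \right)} = -8$ ($G{\left(u \right)} = \left(- \frac{1}{6}\right) 48 = -8$)
$y = -182$ ($y = -2 + \left(-5 - 5\right) 6 \cdot 3 = -2 + \left(-10\right) 6 \cdot 3 = -2 - 180 = -182$)
$x{\left(I \right)} = -186 + 2 I \left(-3 + I\right)$ ($x{\left(I \right)} = -4 + \left(-182 + 2 I \left(-3 + I\right)\right) = -186 + 2 I \left(-3 + I\right)$)
$2538863 + x{\left(G{\left(-21 \right)} \right)} = 2538863 - \left(186 + 16 \left(-3 - 8\right)\right) = 2538863 - \left(186 + 16 \left(-11\right)\right) = 2538863 + \left(-186 + 176\right) = 2538863 - 10 = 2538853$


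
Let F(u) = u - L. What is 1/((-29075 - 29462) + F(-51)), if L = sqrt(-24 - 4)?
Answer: I/(2*(sqrt(7) - 29294*I)) ≈ -1.7068e-5 + 1.5416e-9*I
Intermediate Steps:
L = 2*I*sqrt(7) (L = sqrt(-28) = 2*I*sqrt(7) ≈ 5.2915*I)
F(u) = u - 2*I*sqrt(7)
1/((-29075 - 29462) + F(-51)) = 1/((-29075 - 29462) + (-51 - 2*I*sqrt(7))) = 1/(-58537 + (-51 - 2*I*sqrt(7))) = 1/(-58588 - 2*I*sqrt(7))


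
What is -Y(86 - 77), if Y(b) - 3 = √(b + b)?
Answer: -3 - 3*√2 ≈ -7.2426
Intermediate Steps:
Y(b) = 3 + √2*√b (Y(b) = 3 + √(b + b) = 3 + √(2*b) = 3 + √2*√b)
-Y(86 - 77) = -(3 + √2*√(86 - 77)) = -(3 + √2*√9) = -(3 + √2*3) = -(3 + 3*√2) = -3 - 3*√2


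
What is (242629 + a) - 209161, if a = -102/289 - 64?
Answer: 567862/17 ≈ 33404.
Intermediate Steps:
a = -1094/17 (a = -102*1/289 - 64 = -6/17 - 64 = -1094/17 ≈ -64.353)
(242629 + a) - 209161 = (242629 - 1094/17) - 209161 = 4123599/17 - 209161 = 567862/17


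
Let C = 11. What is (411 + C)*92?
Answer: 38824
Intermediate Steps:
(411 + C)*92 = (411 + 11)*92 = 422*92 = 38824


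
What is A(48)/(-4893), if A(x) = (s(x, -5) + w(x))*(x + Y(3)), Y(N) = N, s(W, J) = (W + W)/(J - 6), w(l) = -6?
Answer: 2754/17941 ≈ 0.15350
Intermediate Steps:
s(W, J) = 2*W/(-6 + J) (s(W, J) = (2*W)/(-6 + J) = 2*W/(-6 + J))
A(x) = (-6 - 2*x/11)*(3 + x) (A(x) = (2*x/(-6 - 5) - 6)*(x + 3) = (2*x/(-11) - 6)*(3 + x) = (2*x*(-1/11) - 6)*(3 + x) = (-2*x/11 - 6)*(3 + x) = (-6 - 2*x/11)*(3 + x))
A(48)/(-4893) = (-18 - 72/11*48 - 2/11*48**2)/(-4893) = (-18 - 3456/11 - 2/11*2304)*(-1/4893) = (-18 - 3456/11 - 4608/11)*(-1/4893) = -8262/11*(-1/4893) = 2754/17941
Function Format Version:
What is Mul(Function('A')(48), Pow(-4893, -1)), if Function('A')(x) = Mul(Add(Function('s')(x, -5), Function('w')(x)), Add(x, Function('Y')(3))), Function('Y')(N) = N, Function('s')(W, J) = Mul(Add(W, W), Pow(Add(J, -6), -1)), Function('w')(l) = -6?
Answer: Rational(2754, 17941) ≈ 0.15350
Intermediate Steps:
Function('s')(W, J) = Mul(2, W, Pow(Add(-6, J), -1)) (Function('s')(W, J) = Mul(Mul(2, W), Pow(Add(-6, J), -1)) = Mul(2, W, Pow(Add(-6, J), -1)))
Function('A')(x) = Mul(Add(-6, Mul(Rational(-2, 11), x)), Add(3, x)) (Function('A')(x) = Mul(Add(Mul(2, x, Pow(Add(-6, -5), -1)), -6), Add(x, 3)) = Mul(Add(Mul(2, x, Pow(-11, -1)), -6), Add(3, x)) = Mul(Add(Mul(2, x, Rational(-1, 11)), -6), Add(3, x)) = Mul(Add(Mul(Rational(-2, 11), x), -6), Add(3, x)) = Mul(Add(-6, Mul(Rational(-2, 11), x)), Add(3, x)))
Mul(Function('A')(48), Pow(-4893, -1)) = Mul(Add(-18, Mul(Rational(-72, 11), 48), Mul(Rational(-2, 11), Pow(48, 2))), Pow(-4893, -1)) = Mul(Add(-18, Rational(-3456, 11), Mul(Rational(-2, 11), 2304)), Rational(-1, 4893)) = Mul(Add(-18, Rational(-3456, 11), Rational(-4608, 11)), Rational(-1, 4893)) = Mul(Rational(-8262, 11), Rational(-1, 4893)) = Rational(2754, 17941)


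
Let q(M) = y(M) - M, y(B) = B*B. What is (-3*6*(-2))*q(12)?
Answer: 4752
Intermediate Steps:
y(B) = B²
q(M) = M² - M
(-3*6*(-2))*q(12) = (-3*6*(-2))*(12*(-1 + 12)) = (-18*(-2))*(12*11) = 36*132 = 4752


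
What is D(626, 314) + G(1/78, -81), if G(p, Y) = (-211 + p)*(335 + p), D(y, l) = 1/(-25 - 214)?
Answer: -102779056297/1454076 ≈ -70683.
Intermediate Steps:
D(y, l) = -1/239 (D(y, l) = 1/(-239) = -1/239)
D(626, 314) + G(1/78, -81) = -1/239 + (-70685 + (1/78)**2 + 124/78) = -1/239 + (-70685 + (1/78)**2 + 124*(1/78)) = -1/239 + (-70685 + 1/6084 + 62/39) = -1/239 - 430037867/6084 = -102779056297/1454076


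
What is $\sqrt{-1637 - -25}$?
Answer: $2 i \sqrt{403} \approx 40.15 i$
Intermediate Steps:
$\sqrt{-1637 - -25} = \sqrt{-1637 + \left(-94 + 119\right)} = \sqrt{-1637 + 25} = \sqrt{-1612} = 2 i \sqrt{403}$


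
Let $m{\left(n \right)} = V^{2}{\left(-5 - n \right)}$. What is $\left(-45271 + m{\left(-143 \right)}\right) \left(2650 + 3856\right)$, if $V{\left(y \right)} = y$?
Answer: $-170632862$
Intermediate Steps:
$m{\left(n \right)} = \left(-5 - n\right)^{2}$
$\left(-45271 + m{\left(-143 \right)}\right) \left(2650 + 3856\right) = \left(-45271 + \left(5 - 143\right)^{2}\right) \left(2650 + 3856\right) = \left(-45271 + \left(-138\right)^{2}\right) 6506 = \left(-45271 + 19044\right) 6506 = \left(-26227\right) 6506 = -170632862$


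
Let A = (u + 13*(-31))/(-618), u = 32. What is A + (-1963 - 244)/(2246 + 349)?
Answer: -133727/534570 ≈ -0.25016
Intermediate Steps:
A = 371/618 (A = (32 + 13*(-31))/(-618) = (32 - 403)*(-1/618) = -371*(-1/618) = 371/618 ≈ 0.60032)
A + (-1963 - 244)/(2246 + 349) = 371/618 + (-1963 - 244)/(2246 + 349) = 371/618 - 2207/2595 = -133727/534570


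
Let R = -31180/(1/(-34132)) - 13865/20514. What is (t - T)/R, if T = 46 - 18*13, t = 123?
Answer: 6379854/21831732366775 ≈ 2.9223e-7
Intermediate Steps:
T = -188 (T = 46 - 234 = -188)
R = 21831732366775/20514 (R = -31180/(-1/34132) - 13865*1/20514 = -31180*(-34132) - 13865/20514 = 1064235760 - 13865/20514 = 21831732366775/20514 ≈ 1.0642e+9)
(t - T)/R = (123 - 1*(-188))/(21831732366775/20514) = (123 + 188)*(20514/21831732366775) = 311*(20514/21831732366775) = 6379854/21831732366775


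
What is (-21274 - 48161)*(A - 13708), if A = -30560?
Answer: 3073748580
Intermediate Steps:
(-21274 - 48161)*(A - 13708) = (-21274 - 48161)*(-30560 - 13708) = -69435*(-44268) = 3073748580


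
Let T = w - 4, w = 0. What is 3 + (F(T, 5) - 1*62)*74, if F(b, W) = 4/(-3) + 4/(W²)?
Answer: -350387/75 ≈ -4671.8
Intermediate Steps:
T = -4 (T = 0 - 4 = -4)
F(b, W) = -4/3 + 4/W² (F(b, W) = 4*(-⅓) + 4/W² = -4/3 + 4/W²)
3 + (F(T, 5) - 1*62)*74 = 3 + ((-4/3 + 4/5²) - 1*62)*74 = 3 + ((-4/3 + 4*(1/25)) - 62)*74 = 3 + ((-4/3 + 4/25) - 62)*74 = 3 + (-88/75 - 62)*74 = 3 - 4738/75*74 = 3 - 350612/75 = -350387/75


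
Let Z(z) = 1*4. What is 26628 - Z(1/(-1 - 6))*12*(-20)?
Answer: 27588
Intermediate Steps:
Z(z) = 4
26628 - Z(1/(-1 - 6))*12*(-20) = 26628 - 4*12*(-20) = 26628 - 48*(-20) = 26628 - 1*(-960) = 26628 + 960 = 27588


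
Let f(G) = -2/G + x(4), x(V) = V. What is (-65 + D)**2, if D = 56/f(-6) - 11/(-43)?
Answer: 839145024/312481 ≈ 2685.4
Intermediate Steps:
f(G) = 4 - 2/G (f(G) = -2/G + 4 = 4 - 2/G)
D = 7367/559 (D = 56/(4 - 2/(-6)) - 11/(-43) = 56/(4 - 2*(-1/6)) - 11*(-1/43) = 56/(4 + 1/3) + 11/43 = 56/(13/3) + 11/43 = 56*(3/13) + 11/43 = 168/13 + 11/43 = 7367/559 ≈ 13.179)
(-65 + D)**2 = (-65 + 7367/559)**2 = (-28968/559)**2 = 839145024/312481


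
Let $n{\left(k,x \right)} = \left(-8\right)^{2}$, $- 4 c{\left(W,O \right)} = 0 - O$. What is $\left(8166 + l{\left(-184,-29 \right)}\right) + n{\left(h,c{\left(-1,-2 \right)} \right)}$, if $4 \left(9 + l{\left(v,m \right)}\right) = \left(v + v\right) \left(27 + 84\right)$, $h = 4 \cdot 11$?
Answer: $-1991$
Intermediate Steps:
$c{\left(W,O \right)} = \frac{O}{4}$ ($c{\left(W,O \right)} = - \frac{0 - O}{4} = - \frac{\left(-1\right) O}{4} = \frac{O}{4}$)
$h = 44$
$n{\left(k,x \right)} = 64$
$l{\left(v,m \right)} = -9 + \frac{111 v}{2}$ ($l{\left(v,m \right)} = -9 + \frac{\left(v + v\right) \left(27 + 84\right)}{4} = -9 + \frac{2 v 111}{4} = -9 + \frac{222 v}{4} = -9 + \frac{111 v}{2}$)
$\left(8166 + l{\left(-184,-29 \right)}\right) + n{\left(h,c{\left(-1,-2 \right)} \right)} = \left(8166 + \left(-9 + \frac{111}{2} \left(-184\right)\right)\right) + 64 = \left(8166 - 10221\right) + 64 = -2055 + 64 = -1991$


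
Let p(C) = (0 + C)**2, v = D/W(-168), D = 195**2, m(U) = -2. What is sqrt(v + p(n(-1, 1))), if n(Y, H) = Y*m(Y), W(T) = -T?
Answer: sqrt(180586)/28 ≈ 15.177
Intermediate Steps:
D = 38025
v = 12675/56 (v = 38025/((-1*(-168))) = 38025/168 = 38025*(1/168) = 12675/56 ≈ 226.34)
n(Y, H) = -2*Y (n(Y, H) = Y*(-2) = -2*Y)
p(C) = C**2
sqrt(v + p(n(-1, 1))) = sqrt(12675/56 + (-2*(-1))**2) = sqrt(12675/56 + 2**2) = sqrt(12675/56 + 4) = sqrt(12899/56) = sqrt(180586)/28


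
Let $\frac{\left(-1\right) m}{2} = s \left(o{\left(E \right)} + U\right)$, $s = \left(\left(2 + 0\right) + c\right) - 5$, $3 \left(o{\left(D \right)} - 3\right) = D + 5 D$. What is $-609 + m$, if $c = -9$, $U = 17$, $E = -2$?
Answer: $-225$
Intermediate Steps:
$o{\left(D \right)} = 3 + 2 D$ ($o{\left(D \right)} = 3 + \frac{D + 5 D}{3} = 3 + \frac{6 D}{3} = 3 + 2 D$)
$s = -12$ ($s = \left(\left(2 + 0\right) - 9\right) - 5 = \left(2 - 9\right) - 5 = -7 - 5 = -12$)
$m = 384$ ($m = - 2 \left(- 12 \left(\left(3 + 2 \left(-2\right)\right) + 17\right)\right) = - 2 \left(- 12 \left(\left(3 - 4\right) + 17\right)\right) = - 2 \left(- 12 \left(-1 + 17\right)\right) = - 2 \left(\left(-12\right) 16\right) = \left(-2\right) \left(-192\right) = 384$)
$-609 + m = -609 + 384 = -225$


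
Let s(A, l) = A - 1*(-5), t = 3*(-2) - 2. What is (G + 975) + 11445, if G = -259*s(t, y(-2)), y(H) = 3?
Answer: 13197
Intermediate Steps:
t = -8 (t = -6 - 2 = -8)
s(A, l) = 5 + A (s(A, l) = A + 5 = 5 + A)
G = 777 (G = -259*(5 - 8) = -259*(-3) = 777)
(G + 975) + 11445 = (777 + 975) + 11445 = 1752 + 11445 = 13197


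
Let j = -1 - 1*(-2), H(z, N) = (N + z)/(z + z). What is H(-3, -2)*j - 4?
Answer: -19/6 ≈ -3.1667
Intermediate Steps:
H(z, N) = (N + z)/(2*z) (H(z, N) = (N + z)/((2*z)) = (N + z)*(1/(2*z)) = (N + z)/(2*z))
j = 1 (j = -1 + 2 = 1)
H(-3, -2)*j - 4 = ((½)*(-2 - 3)/(-3))*1 - 4 = ((½)*(-⅓)*(-5))*1 - 4 = (⅚)*1 - 4 = ⅚ - 4 = -19/6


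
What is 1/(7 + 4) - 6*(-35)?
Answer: 2311/11 ≈ 210.09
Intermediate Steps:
1/(7 + 4) - 6*(-35) = 1/11 + 210 = 2311/11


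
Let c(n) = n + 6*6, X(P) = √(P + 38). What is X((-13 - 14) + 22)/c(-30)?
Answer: √33/6 ≈ 0.95743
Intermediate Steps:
X(P) = √(38 + P)
c(n) = 36 + n (c(n) = n + 36 = 36 + n)
X((-13 - 14) + 22)/c(-30) = √(38 + ((-13 - 14) + 22))/(36 - 30) = √(38 + (-27 + 22))/6 = √(38 - 5)*(⅙) = √33*(⅙) = √33/6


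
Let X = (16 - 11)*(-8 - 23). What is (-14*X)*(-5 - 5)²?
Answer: 217000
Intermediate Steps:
X = -155 (X = 5*(-31) = -155)
(-14*X)*(-5 - 5)² = (-14*(-155))*(-5 - 5)² = 2170*(-10)² = 2170*100 = 217000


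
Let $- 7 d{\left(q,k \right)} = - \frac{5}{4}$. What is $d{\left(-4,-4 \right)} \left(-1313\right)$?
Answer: $- \frac{6565}{28} \approx -234.46$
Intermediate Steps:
$d{\left(q,k \right)} = \frac{5}{28}$ ($d{\left(q,k \right)} = - \frac{\left(-5\right) \frac{1}{4}}{7} = \left(- \frac{1}{7}\right) \left(- \frac{5}{4}\right) = \frac{5}{28}$)
$d{\left(-4,-4 \right)} \left(-1313\right) = \frac{5}{28} \left(-1313\right) = - \frac{6565}{28}$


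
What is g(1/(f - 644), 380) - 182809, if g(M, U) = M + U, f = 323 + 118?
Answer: -37033088/203 ≈ -1.8243e+5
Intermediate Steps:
f = 441
g(1/(f - 644), 380) - 182809 = (1/(441 - 644) + 380) - 182809 = (1/(-203) + 380) - 182809 = (-1/203 + 380) - 182809 = 77139/203 - 182809 = -37033088/203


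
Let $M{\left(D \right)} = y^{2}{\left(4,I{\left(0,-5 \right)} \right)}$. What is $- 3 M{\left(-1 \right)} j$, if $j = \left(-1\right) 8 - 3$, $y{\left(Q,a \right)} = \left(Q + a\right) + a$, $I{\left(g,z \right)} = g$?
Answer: $528$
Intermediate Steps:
$y{\left(Q,a \right)} = Q + 2 a$
$M{\left(D \right)} = 16$ ($M{\left(D \right)} = \left(4 + 2 \cdot 0\right)^{2} = \left(4 + 0\right)^{2} = 4^{2} = 16$)
$j = -11$ ($j = -8 - 3 = -11$)
$- 3 M{\left(-1 \right)} j = \left(-3\right) 16 \left(-11\right) = \left(-48\right) \left(-11\right) = 528$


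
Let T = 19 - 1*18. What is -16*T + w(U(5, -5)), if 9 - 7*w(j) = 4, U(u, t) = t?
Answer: -107/7 ≈ -15.286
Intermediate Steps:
w(j) = 5/7 (w(j) = 9/7 - ⅐*4 = 9/7 - 4/7 = 5/7)
T = 1 (T = 19 - 18 = 1)
-16*T + w(U(5, -5)) = -16*1 + 5/7 = -16 + 5/7 = -107/7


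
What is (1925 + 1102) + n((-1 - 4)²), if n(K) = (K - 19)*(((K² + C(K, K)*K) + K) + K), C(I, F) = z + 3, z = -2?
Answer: 7227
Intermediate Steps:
C(I, F) = 1 (C(I, F) = -2 + 3 = 1)
n(K) = (-19 + K)*(K² + 3*K) (n(K) = (K - 19)*(((K² + 1*K) + K) + K) = (-19 + K)*(((K² + K) + K) + K) = (-19 + K)*(((K + K²) + K) + K) = (-19 + K)*((K² + 2*K) + K) = (-19 + K)*(K² + 3*K))
(1925 + 1102) + n((-1 - 4)²) = (1925 + 1102) + (-1 - 4)²*(-57 + ((-1 - 4)²)² - 16*(-1 - 4)²) = 3027 + (-5)²*(-57 + ((-5)²)² - 16*(-5)²) = 3027 + 25*(-57 + 25² - 16*25) = 3027 + 25*(-57 + 625 - 400) = 3027 + 25*168 = 3027 + 4200 = 7227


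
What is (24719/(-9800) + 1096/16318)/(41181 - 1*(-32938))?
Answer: -196311921/5926421825800 ≈ -3.3125e-5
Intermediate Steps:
(24719/(-9800) + 1096/16318)/(41181 - 1*(-32938)) = (24719*(-1/9800) + 1096*(1/16318))/(41181 + 32938) = (-24719/9800 + 548/8159)/74119 = -196311921/79958200*1/74119 = -196311921/5926421825800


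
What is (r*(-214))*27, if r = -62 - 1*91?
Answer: 884034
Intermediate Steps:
r = -153 (r = -62 - 91 = -153)
(r*(-214))*27 = -153*(-214)*27 = 32742*27 = 884034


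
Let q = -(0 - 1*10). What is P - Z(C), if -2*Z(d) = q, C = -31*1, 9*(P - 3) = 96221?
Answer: 96293/9 ≈ 10699.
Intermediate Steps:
P = 96248/9 (P = 3 + (⅑)*96221 = 3 + 96221/9 = 96248/9 ≈ 10694.)
C = -31
q = 10 (q = -(0 - 10) = -1*(-10) = 10)
Z(d) = -5 (Z(d) = -½*10 = -5)
P - Z(C) = 96248/9 - 1*(-5) = 96248/9 + 5 = 96293/9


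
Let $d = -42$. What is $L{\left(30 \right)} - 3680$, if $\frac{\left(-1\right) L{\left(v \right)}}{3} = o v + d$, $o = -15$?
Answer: $-2204$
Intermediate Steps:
$L{\left(v \right)} = 126 + 45 v$ ($L{\left(v \right)} = - 3 \left(- 15 v - 42\right) = - 3 \left(-42 - 15 v\right) = 126 + 45 v$)
$L{\left(30 \right)} - 3680 = \left(126 + 45 \cdot 30\right) - 3680 = \left(126 + 1350\right) - 3680 = 1476 - 3680 = -2204$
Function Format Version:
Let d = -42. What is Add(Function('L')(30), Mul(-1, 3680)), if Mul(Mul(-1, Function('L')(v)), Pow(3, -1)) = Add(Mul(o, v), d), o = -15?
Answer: -2204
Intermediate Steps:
Function('L')(v) = Add(126, Mul(45, v)) (Function('L')(v) = Mul(-3, Add(Mul(-15, v), -42)) = Mul(-3, Add(-42, Mul(-15, v))) = Add(126, Mul(45, v)))
Add(Function('L')(30), Mul(-1, 3680)) = Add(Add(126, Mul(45, 30)), Mul(-1, 3680)) = Add(Add(126, 1350), -3680) = Add(1476, -3680) = -2204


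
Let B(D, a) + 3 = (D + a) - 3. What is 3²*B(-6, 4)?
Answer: -72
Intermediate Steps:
B(D, a) = -6 + D + a (B(D, a) = -3 + ((D + a) - 3) = -3 + (-3 + D + a) = -6 + D + a)
3²*B(-6, 4) = 3²*(-6 - 6 + 4) = 9*(-8) = -72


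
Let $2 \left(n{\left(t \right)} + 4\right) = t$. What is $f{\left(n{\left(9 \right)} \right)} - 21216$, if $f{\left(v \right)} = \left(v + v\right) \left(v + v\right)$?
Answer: $-21215$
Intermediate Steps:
$n{\left(t \right)} = -4 + \frac{t}{2}$
$f{\left(v \right)} = 4 v^{2}$ ($f{\left(v \right)} = 2 v 2 v = 4 v^{2}$)
$f{\left(n{\left(9 \right)} \right)} - 21216 = 4 \left(-4 + \frac{1}{2} \cdot 9\right)^{2} - 21216 = 4 \left(-4 + \frac{9}{2}\right)^{2} - 21216 = \frac{4}{4} - 21216 = 4 \cdot \frac{1}{4} - 21216 = 1 - 21216 = -21215$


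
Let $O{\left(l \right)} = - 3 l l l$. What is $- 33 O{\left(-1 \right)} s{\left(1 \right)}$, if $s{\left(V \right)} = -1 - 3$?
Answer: $396$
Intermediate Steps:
$s{\left(V \right)} = -4$
$O{\left(l \right)} = - 3 l^{3}$ ($O{\left(l \right)} = - 3 l l^{2} = - 3 l^{3}$)
$- 33 O{\left(-1 \right)} s{\left(1 \right)} = - 33 \left(- 3 \left(-1\right)^{3}\right) \left(-4\right) = - 33 \left(\left(-3\right) \left(-1\right)\right) \left(-4\right) = \left(-33\right) 3 \left(-4\right) = \left(-99\right) \left(-4\right) = 396$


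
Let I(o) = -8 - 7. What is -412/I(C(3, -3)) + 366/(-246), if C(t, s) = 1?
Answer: 15977/615 ≈ 25.979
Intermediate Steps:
I(o) = -15
-412/I(C(3, -3)) + 366/(-246) = -412/(-15) + 366/(-246) = -412*(-1/15) + 366*(-1/246) = 412/15 - 61/41 = 15977/615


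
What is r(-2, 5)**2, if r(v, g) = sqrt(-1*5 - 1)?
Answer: -6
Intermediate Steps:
r(v, g) = I*sqrt(6) (r(v, g) = sqrt(-5 - 1) = sqrt(-6) = I*sqrt(6))
r(-2, 5)**2 = (I*sqrt(6))**2 = -6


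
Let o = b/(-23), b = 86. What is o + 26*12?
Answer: 7090/23 ≈ 308.26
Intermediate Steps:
o = -86/23 (o = 86/(-23) = 86*(-1/23) = -86/23 ≈ -3.7391)
o + 26*12 = -86/23 + 26*12 = -86/23 + 312 = 7090/23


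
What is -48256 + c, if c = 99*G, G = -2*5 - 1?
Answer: -49345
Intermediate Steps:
G = -11 (G = -10 - 1 = -11)
c = -1089 (c = 99*(-11) = -1089)
-48256 + c = -48256 - 1089 = -49345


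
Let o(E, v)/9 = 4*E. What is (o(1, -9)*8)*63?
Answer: 18144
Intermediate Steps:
o(E, v) = 36*E (o(E, v) = 9*(4*E) = 36*E)
(o(1, -9)*8)*63 = ((36*1)*8)*63 = (36*8)*63 = 288*63 = 18144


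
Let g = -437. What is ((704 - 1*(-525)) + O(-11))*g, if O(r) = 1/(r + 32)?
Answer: -11278970/21 ≈ -5.3709e+5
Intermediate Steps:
O(r) = 1/(32 + r)
((704 - 1*(-525)) + O(-11))*g = ((704 - 1*(-525)) + 1/(32 - 11))*(-437) = ((704 + 525) + 1/21)*(-437) = (1229 + 1/21)*(-437) = (25810/21)*(-437) = -11278970/21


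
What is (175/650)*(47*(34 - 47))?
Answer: -329/2 ≈ -164.50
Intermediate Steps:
(175/650)*(47*(34 - 47)) = (175*(1/650))*(47*(-13)) = (7/26)*(-611) = -329/2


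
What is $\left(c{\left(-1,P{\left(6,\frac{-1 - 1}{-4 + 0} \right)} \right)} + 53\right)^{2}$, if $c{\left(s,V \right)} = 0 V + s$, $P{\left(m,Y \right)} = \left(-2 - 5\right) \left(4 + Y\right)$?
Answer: $2704$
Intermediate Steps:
$P{\left(m,Y \right)} = -28 - 7 Y$ ($P{\left(m,Y \right)} = - 7 \left(4 + Y\right) = -28 - 7 Y$)
$c{\left(s,V \right)} = s$ ($c{\left(s,V \right)} = 0 + s = s$)
$\left(c{\left(-1,P{\left(6,\frac{-1 - 1}{-4 + 0} \right)} \right)} + 53\right)^{2} = \left(-1 + 53\right)^{2} = 52^{2} = 2704$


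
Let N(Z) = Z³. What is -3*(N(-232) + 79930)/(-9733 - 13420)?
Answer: -37221714/23153 ≈ -1607.6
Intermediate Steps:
-3*(N(-232) + 79930)/(-9733 - 13420) = -3*((-232)³ + 79930)/(-9733 - 13420) = -3*(-12487168 + 79930)/(-23153) = -(-37221714)*(-1)/23153 = -3*12407238/23153 = -37221714/23153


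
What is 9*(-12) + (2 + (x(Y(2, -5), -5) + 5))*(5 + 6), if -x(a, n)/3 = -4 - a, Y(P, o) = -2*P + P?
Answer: 35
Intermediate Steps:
Y(P, o) = -P
x(a, n) = 12 + 3*a (x(a, n) = -3*(-4 - a) = 12 + 3*a)
9*(-12) + (2 + (x(Y(2, -5), -5) + 5))*(5 + 6) = 9*(-12) + (2 + ((12 + 3*(-1*2)) + 5))*(5 + 6) = -108 + (2 + ((12 + 3*(-2)) + 5))*11 = -108 + (2 + ((12 - 6) + 5))*11 = -108 + (2 + (6 + 5))*11 = -108 + (2 + 11)*11 = -108 + 13*11 = -108 + 143 = 35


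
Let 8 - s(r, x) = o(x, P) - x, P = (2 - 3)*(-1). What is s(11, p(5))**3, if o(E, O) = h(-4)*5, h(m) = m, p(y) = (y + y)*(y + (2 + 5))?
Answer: 3241792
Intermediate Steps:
p(y) = 2*y*(7 + y) (p(y) = (2*y)*(y + 7) = (2*y)*(7 + y) = 2*y*(7 + y))
P = 1 (P = -1*(-1) = 1)
o(E, O) = -20 (o(E, O) = -4*5 = -20)
s(r, x) = 28 + x (s(r, x) = 8 - (-20 - x) = 8 + (20 + x) = 28 + x)
s(11, p(5))**3 = (28 + 2*5*(7 + 5))**3 = (28 + 2*5*12)**3 = (28 + 120)**3 = 148**3 = 3241792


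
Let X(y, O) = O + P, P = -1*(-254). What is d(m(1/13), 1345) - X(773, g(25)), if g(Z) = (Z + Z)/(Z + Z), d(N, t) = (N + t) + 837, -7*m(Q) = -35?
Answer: 1932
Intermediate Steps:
P = 254
m(Q) = 5 (m(Q) = -1/7*(-35) = 5)
d(N, t) = 837 + N + t
g(Z) = 1 (g(Z) = (2*Z)/((2*Z)) = (2*Z)*(1/(2*Z)) = 1)
X(y, O) = 254 + O (X(y, O) = O + 254 = 254 + O)
d(m(1/13), 1345) - X(773, g(25)) = (837 + 5 + 1345) - (254 + 1) = 2187 - 1*255 = 2187 - 255 = 1932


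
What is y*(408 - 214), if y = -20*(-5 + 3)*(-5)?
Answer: -38800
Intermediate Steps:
y = -200 (y = -20*(-2)*(-5) = -5*(-8)*(-5) = 40*(-5) = -200)
y*(408 - 214) = -200*(408 - 214) = -200*194 = -38800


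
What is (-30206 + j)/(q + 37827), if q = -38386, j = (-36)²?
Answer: 28910/559 ≈ 51.717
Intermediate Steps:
j = 1296
(-30206 + j)/(q + 37827) = (-30206 + 1296)/(-38386 + 37827) = -28910/(-559) = -28910*(-1/559) = 28910/559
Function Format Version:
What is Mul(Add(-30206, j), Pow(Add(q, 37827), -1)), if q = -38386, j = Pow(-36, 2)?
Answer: Rational(28910, 559) ≈ 51.717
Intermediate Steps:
j = 1296
Mul(Add(-30206, j), Pow(Add(q, 37827), -1)) = Mul(Add(-30206, 1296), Pow(Add(-38386, 37827), -1)) = Mul(-28910, Pow(-559, -1)) = Mul(-28910, Rational(-1, 559)) = Rational(28910, 559)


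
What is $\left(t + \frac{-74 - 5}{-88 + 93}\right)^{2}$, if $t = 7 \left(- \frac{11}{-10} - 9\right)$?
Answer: $\frac{505521}{100} \approx 5055.2$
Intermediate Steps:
$t = - \frac{553}{10}$ ($t = 7 \left(\left(-11\right) \left(- \frac{1}{10}\right) - 9\right) = 7 \left(\frac{11}{10} - 9\right) = 7 \left(- \frac{79}{10}\right) = - \frac{553}{10} \approx -55.3$)
$\left(t + \frac{-74 - 5}{-88 + 93}\right)^{2} = \left(- \frac{553}{10} + \frac{-74 - 5}{-88 + 93}\right)^{2} = \left(- \frac{553}{10} - \frac{79}{5}\right)^{2} = \left(- \frac{711}{10}\right)^{2} = \frac{505521}{100}$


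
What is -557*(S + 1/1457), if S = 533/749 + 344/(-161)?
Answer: 2844731566/3585677 ≈ 793.36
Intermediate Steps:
S = -3507/2461 (S = 533*(1/749) + 344*(-1/161) = 533/749 - 344/161 = -3507/2461 ≈ -1.4250)
-557*(S + 1/1457) = -557*(-3507/2461 + 1/1457) = -557*(-5107238/3585677) = 2844731566/3585677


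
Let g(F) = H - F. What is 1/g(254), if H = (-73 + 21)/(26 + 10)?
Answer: -9/2299 ≈ -0.0039147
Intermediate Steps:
H = -13/9 (H = -52/36 = -52*1/36 = -13/9 ≈ -1.4444)
g(F) = -13/9 - F
1/g(254) = 1/(-13/9 - 1*254) = 1/(-13/9 - 254) = 1/(-2299/9) = -9/2299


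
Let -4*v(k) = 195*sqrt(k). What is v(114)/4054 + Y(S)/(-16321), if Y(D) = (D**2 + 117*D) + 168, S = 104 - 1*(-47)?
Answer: -40636/16321 - 195*sqrt(114)/16216 ≈ -2.6182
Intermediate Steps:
S = 151 (S = 104 + 47 = 151)
v(k) = -195*sqrt(k)/4
Y(D) = 168 + D**2 + 117*D
v(114)/4054 + Y(S)/(-16321) = -195*sqrt(114)/4/4054 + (168 + 151**2 + 117*151)/(-16321) = -195*sqrt(114)/4*(1/4054) + (168 + 22801 + 17667)*(-1/16321) = -195*sqrt(114)/16216 + 40636*(-1/16321) = -195*sqrt(114)/16216 - 40636/16321 = -40636/16321 - 195*sqrt(114)/16216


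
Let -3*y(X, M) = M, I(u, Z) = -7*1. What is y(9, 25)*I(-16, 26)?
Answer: 175/3 ≈ 58.333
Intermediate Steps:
I(u, Z) = -7
y(X, M) = -M/3
y(9, 25)*I(-16, 26) = -⅓*25*(-7) = -25/3*(-7) = 175/3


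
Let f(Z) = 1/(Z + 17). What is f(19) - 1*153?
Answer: -5507/36 ≈ -152.97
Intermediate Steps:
f(Z) = 1/(17 + Z)
f(19) - 1*153 = 1/(17 + 19) - 1*153 = 1/36 - 153 = -5507/36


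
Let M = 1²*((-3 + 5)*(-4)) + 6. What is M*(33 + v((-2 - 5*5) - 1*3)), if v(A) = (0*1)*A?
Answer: -66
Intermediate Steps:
v(A) = 0 (v(A) = 0*A = 0)
M = -2 (M = 1*(2*(-4)) + 6 = 1*(-8) + 6 = -8 + 6 = -2)
M*(33 + v((-2 - 5*5) - 1*3)) = -2*(33 + 0) = -2*33 = -66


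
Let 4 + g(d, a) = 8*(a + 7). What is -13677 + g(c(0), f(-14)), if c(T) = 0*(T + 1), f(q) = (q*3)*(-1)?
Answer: -13289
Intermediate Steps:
f(q) = -3*q (f(q) = (3*q)*(-1) = -3*q)
c(T) = 0 (c(T) = 0*(1 + T) = 0)
g(d, a) = 52 + 8*a (g(d, a) = -4 + 8*(a + 7) = -4 + 8*(7 + a) = -4 + (56 + 8*a) = 52 + 8*a)
-13677 + g(c(0), f(-14)) = -13677 + (52 + 8*(-3*(-14))) = -13677 + (52 + 8*42) = -13677 + (52 + 336) = -13677 + 388 = -13289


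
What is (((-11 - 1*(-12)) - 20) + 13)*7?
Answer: -42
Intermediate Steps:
(((-11 - 1*(-12)) - 20) + 13)*7 = (((-11 + 12) - 20) + 13)*7 = ((1 - 20) + 13)*7 = (-19 + 13)*7 = -6*7 = -42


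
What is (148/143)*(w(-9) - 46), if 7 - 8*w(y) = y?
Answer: -592/13 ≈ -45.538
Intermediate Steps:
w(y) = 7/8 - y/8
(148/143)*(w(-9) - 46) = (148/143)*((7/8 - 1/8*(-9)) - 46) = (148*(1/143))*((7/8 + 9/8) - 46) = 148*(2 - 46)/143 = (148/143)*(-44) = -592/13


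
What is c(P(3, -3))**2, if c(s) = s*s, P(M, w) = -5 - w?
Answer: 16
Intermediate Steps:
c(s) = s**2
c(P(3, -3))**2 = ((-5 - 1*(-3))**2)**2 = ((-5 + 3)**2)**2 = ((-2)**2)**2 = 4**2 = 16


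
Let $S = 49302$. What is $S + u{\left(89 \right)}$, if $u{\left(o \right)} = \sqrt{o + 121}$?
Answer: $49302 + \sqrt{210} \approx 49317.0$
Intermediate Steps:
$u{\left(o \right)} = \sqrt{121 + o}$
$S + u{\left(89 \right)} = 49302 + \sqrt{121 + 89} = 49302 + \sqrt{210}$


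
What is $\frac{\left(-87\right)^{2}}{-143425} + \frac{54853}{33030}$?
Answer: $\frac{1523457491}{947465550} \approx 1.6079$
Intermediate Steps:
$\frac{\left(-87\right)^{2}}{-143425} + \frac{54853}{33030} = 7569 \left(- \frac{1}{143425}\right) + 54853 \cdot \frac{1}{33030} = - \frac{7569}{143425} + \frac{54853}{33030} = \frac{1523457491}{947465550}$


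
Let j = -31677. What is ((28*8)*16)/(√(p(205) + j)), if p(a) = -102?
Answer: -3584*I*√3531/10593 ≈ -20.105*I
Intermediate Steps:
((28*8)*16)/(√(p(205) + j)) = ((28*8)*16)/(√(-102 - 31677)) = (224*16)/(√(-31779)) = 3584/((3*I*√3531)) = 3584*(-I*√3531/10593) = -3584*I*√3531/10593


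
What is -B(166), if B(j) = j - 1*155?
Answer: -11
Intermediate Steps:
B(j) = -155 + j (B(j) = j - 155 = -155 + j)
-B(166) = -(-155 + 166) = -1*11 = -11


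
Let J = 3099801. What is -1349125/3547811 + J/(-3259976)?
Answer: -15395623206611/11565778712536 ≈ -1.3311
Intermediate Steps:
-1349125/3547811 + J/(-3259976) = -1349125/3547811 + 3099801/(-3259976) = -1349125*1/3547811 + 3099801*(-1/3259976) = -1349125/3547811 - 3099801/3259976 = -15395623206611/11565778712536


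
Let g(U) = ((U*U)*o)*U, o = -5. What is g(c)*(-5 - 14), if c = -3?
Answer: -2565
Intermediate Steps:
g(U) = -5*U**3 (g(U) = ((U*U)*(-5))*U = (U**2*(-5))*U = (-5*U**2)*U = -5*U**3)
g(c)*(-5 - 14) = (-5*(-3)**3)*(-5 - 14) = -5*(-27)*(-19) = 135*(-19) = -2565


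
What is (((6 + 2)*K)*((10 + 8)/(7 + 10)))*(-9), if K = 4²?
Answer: -20736/17 ≈ -1219.8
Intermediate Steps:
K = 16
(((6 + 2)*K)*((10 + 8)/(7 + 10)))*(-9) = (((6 + 2)*16)*((10 + 8)/(7 + 10)))*(-9) = ((8*16)*(18/17))*(-9) = (128*(18*(1/17)))*(-9) = (128*(18/17))*(-9) = (2304/17)*(-9) = -20736/17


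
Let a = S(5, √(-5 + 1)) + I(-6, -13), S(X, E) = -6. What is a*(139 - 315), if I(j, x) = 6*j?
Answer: 7392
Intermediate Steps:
a = -42 (a = -6 + 6*(-6) = -6 - 36 = -42)
a*(139 - 315) = -42*(139 - 315) = -42*(-176) = 7392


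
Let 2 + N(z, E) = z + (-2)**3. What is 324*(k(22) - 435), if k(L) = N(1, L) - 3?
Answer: -144828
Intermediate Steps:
N(z, E) = -10 + z (N(z, E) = -2 + (z + (-2)**3) = -2 + (z - 8) = -2 + (-8 + z) = -10 + z)
k(L) = -12 (k(L) = (-10 + 1) - 3 = -9 - 3 = -12)
324*(k(22) - 435) = 324*(-12 - 435) = 324*(-447) = -144828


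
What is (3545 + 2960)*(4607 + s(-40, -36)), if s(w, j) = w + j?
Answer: 29474155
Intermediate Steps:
s(w, j) = j + w
(3545 + 2960)*(4607 + s(-40, -36)) = (3545 + 2960)*(4607 + (-36 - 40)) = 6505*(4607 - 76) = 6505*4531 = 29474155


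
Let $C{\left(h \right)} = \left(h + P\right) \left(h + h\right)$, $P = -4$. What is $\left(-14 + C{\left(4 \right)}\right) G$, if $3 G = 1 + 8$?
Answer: $-42$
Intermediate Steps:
$C{\left(h \right)} = 2 h \left(-4 + h\right)$ ($C{\left(h \right)} = \left(h - 4\right) \left(h + h\right) = \left(-4 + h\right) 2 h = 2 h \left(-4 + h\right)$)
$G = 3$ ($G = \frac{1 + 8}{3} = \frac{1}{3} \cdot 9 = 3$)
$\left(-14 + C{\left(4 \right)}\right) G = \left(-14 + 2 \cdot 4 \left(-4 + 4\right)\right) 3 = \left(-14 + 2 \cdot 4 \cdot 0\right) 3 = \left(-14 + 0\right) 3 = \left(-14\right) 3 = -42$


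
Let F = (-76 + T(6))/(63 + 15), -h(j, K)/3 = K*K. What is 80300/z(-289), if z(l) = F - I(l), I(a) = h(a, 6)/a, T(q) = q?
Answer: -905061300/14327 ≈ -63172.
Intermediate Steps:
h(j, K) = -3*K² (h(j, K) = -3*K*K = -3*K²)
I(a) = -108/a (I(a) = (-3*6²)/a = (-3*36)/a = -108/a)
F = -35/39 (F = (-76 + 6)/(63 + 15) = -70/78 = -70*1/78 = -35/39 ≈ -0.89744)
z(l) = -35/39 + 108/l (z(l) = -35/39 - (-108)/l = -35/39 + 108/l)
80300/z(-289) = 80300/(-35/39 + 108/(-289)) = 80300/(-35/39 + 108*(-1/289)) = 80300/(-35/39 - 108/289) = 80300/(-14327/11271) = 80300*(-11271/14327) = -905061300/14327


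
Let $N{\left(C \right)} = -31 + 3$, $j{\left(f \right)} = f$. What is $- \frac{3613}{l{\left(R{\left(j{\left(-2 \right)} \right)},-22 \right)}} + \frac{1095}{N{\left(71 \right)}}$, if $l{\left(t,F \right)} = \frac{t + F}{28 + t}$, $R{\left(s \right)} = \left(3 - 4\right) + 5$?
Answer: $\frac{1608769}{252} \approx 6384.0$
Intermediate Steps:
$R{\left(s \right)} = 4$ ($R{\left(s \right)} = -1 + 5 = 4$)
$l{\left(t,F \right)} = \frac{F + t}{28 + t}$
$N{\left(C \right)} = -28$
$- \frac{3613}{l{\left(R{\left(j{\left(-2 \right)} \right)},-22 \right)}} + \frac{1095}{N{\left(71 \right)}} = - \frac{3613}{\frac{1}{28 + 4} \left(-22 + 4\right)} + \frac{1095}{-28} = - \frac{3613}{\frac{1}{32} \left(-18\right)} + 1095 \left(- \frac{1}{28}\right) = - \frac{3613}{\frac{1}{32} \left(-18\right)} - \frac{1095}{28} = - \frac{3613}{- \frac{9}{16}} - \frac{1095}{28} = \left(-3613\right) \left(- \frac{16}{9}\right) - \frac{1095}{28} = \frac{57808}{9} - \frac{1095}{28} = \frac{1608769}{252}$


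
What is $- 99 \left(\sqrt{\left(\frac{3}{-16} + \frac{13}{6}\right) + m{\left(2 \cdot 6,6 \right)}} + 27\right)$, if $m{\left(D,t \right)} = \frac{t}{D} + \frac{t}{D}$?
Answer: $-2673 - \frac{33 \sqrt{429}}{4} \approx -2843.9$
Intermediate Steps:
$m{\left(D,t \right)} = \frac{2 t}{D}$
$- 99 \left(\sqrt{\left(\frac{3}{-16} + \frac{13}{6}\right) + m{\left(2 \cdot 6,6 \right)}} + 27\right) = - 99 \left(\sqrt{\left(\frac{3}{-16} + \frac{13}{6}\right) + 2 \cdot 6 \frac{1}{2 \cdot 6}} + 27\right) = - 99 \left(\sqrt{\left(3 \left(- \frac{1}{16}\right) + 13 \cdot \frac{1}{6}\right) + 2 \cdot 6 \cdot \frac{1}{12}} + 27\right) = - 99 \left(\sqrt{\left(- \frac{3}{16} + \frac{13}{6}\right) + 2 \cdot 6 \cdot \frac{1}{12}} + 27\right) = - 99 \left(\sqrt{\frac{95}{48} + 1} + 27\right) = - 99 \left(\sqrt{\frac{143}{48}} + 27\right) = - 99 \left(\frac{\sqrt{429}}{12} + 27\right) = - 99 \left(27 + \frac{\sqrt{429}}{12}\right) = -2673 - \frac{33 \sqrt{429}}{4}$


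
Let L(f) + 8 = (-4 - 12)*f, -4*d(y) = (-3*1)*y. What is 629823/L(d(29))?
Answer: -629823/356 ≈ -1769.2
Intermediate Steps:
d(y) = 3*y/4 (d(y) = -(-3*1)*y/4 = -(-3)*y/4 = 3*y/4)
L(f) = -8 - 16*f (L(f) = -8 + (-4 - 12)*f = -8 - 16*f)
629823/L(d(29)) = 629823/(-8 - 12*29) = 629823/(-8 - 16*87/4) = 629823/(-8 - 348) = 629823/(-356) = 629823*(-1/356) = -629823/356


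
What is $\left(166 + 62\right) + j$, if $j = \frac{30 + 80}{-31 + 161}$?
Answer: $\frac{2975}{13} \approx 228.85$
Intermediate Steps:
$j = \frac{11}{13}$ ($j = \frac{110}{130} = 110 \cdot \frac{1}{130} = \frac{11}{13} \approx 0.84615$)
$\left(166 + 62\right) + j = \left(166 + 62\right) + \frac{11}{13} = 228 + \frac{11}{13} = \frac{2975}{13}$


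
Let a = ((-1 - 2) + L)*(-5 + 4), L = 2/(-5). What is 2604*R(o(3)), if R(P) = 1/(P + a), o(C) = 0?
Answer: 13020/17 ≈ 765.88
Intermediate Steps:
L = -2/5 (L = 2*(-1/5) = -2/5 ≈ -0.40000)
a = 17/5 (a = ((-1 - 2) - 2/5)*(-5 + 4) = (-3 - 2/5)*(-1) = -17/5*(-1) = 17/5 ≈ 3.4000)
R(P) = 1/(17/5 + P) (R(P) = 1/(P + 17/5) = 1/(17/5 + P))
2604*R(o(3)) = 2604*(5/(17 + 5*0)) = 2604*(5/(17 + 0)) = 2604*(5/17) = 13020/17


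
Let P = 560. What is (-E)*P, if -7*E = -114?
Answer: -9120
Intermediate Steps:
E = 114/7 (E = -⅐*(-114) = 114/7 ≈ 16.286)
(-E)*P = -1*114/7*560 = -114/7*560 = -9120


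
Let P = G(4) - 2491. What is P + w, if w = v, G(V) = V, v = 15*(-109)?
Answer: -4122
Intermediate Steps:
v = -1635
w = -1635
P = -2487 (P = 4 - 2491 = -2487)
P + w = -2487 - 1635 = -4122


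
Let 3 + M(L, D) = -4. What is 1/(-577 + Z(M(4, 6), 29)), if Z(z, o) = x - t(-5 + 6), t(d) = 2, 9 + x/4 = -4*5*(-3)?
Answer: -1/375 ≈ -0.0026667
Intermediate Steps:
M(L, D) = -7 (M(L, D) = -3 - 4 = -7)
x = 204 (x = -36 + 4*(-4*5*(-3)) = -36 + 4*(-20*(-3)) = -36 + 4*60 = -36 + 240 = 204)
Z(z, o) = 202 (Z(z, o) = 204 - 1*2 = 204 - 2 = 202)
1/(-577 + Z(M(4, 6), 29)) = 1/(-577 + 202) = 1/(-375) = -1/375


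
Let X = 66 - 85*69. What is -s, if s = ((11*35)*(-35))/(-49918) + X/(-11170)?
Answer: -9999778/12672365 ≈ -0.78910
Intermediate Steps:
X = -5799 (X = 66 - 5865 = -5799)
s = 9999778/12672365 (s = ((11*35)*(-35))/(-49918) - 5799/(-11170) = (385*(-35))*(-1/49918) - 5799*(-1/11170) = -13475*(-1/49918) + 5799/11170 = 1225/4538 + 5799/11170 = 9999778/12672365 ≈ 0.78910)
-s = -1*9999778/12672365 = -9999778/12672365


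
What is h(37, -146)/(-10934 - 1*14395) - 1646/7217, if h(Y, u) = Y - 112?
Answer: -13716753/60933131 ≈ -0.22511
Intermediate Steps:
h(Y, u) = -112 + Y
h(37, -146)/(-10934 - 1*14395) - 1646/7217 = (-112 + 37)/(-10934 - 1*14395) - 1646/7217 = -75/(-10934 - 14395) - 1646*1/7217 = -75/(-25329) - 1646/7217 = -75*(-1/25329) - 1646/7217 = 25/8443 - 1646/7217 = -13716753/60933131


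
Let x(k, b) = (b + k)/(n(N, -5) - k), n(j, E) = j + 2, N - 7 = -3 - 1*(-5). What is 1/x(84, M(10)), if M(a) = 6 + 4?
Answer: -73/94 ≈ -0.77660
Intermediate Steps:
N = 9 (N = 7 + (-3 - 1*(-5)) = 7 + (-3 + 5) = 7 + 2 = 9)
M(a) = 10
n(j, E) = 2 + j
x(k, b) = (b + k)/(11 - k) (x(k, b) = (b + k)/((2 + 9) - k) = (b + k)/(11 - k))
1/x(84, M(10)) = 1/((-1*10 - 1*84)/(-11 + 84)) = 1/((-10 - 84)/73) = 1/((1/73)*(-94)) = 1/(-94/73) = -73/94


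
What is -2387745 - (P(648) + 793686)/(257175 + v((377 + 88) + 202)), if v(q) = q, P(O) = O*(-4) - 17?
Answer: -615661737367/257842 ≈ -2.3877e+6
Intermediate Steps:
P(O) = -17 - 4*O (P(O) = -4*O - 17 = -17 - 4*O)
-2387745 - (P(648) + 793686)/(257175 + v((377 + 88) + 202)) = -2387745 - ((-17 - 4*648) + 793686)/(257175 + ((377 + 88) + 202)) = -2387745 - ((-17 - 2592) + 793686)/(257175 + (465 + 202)) = -2387745 - (-2609 + 793686)/(257175 + 667) = -2387745 - 791077/257842 = -615661737367/257842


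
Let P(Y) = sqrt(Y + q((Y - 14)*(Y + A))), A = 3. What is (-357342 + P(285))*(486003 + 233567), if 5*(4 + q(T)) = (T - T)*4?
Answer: -257132582940 + 719570*sqrt(281) ≈ -2.5712e+11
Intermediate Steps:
q(T) = -4 (q(T) = -4 + ((T - T)*4)/5 = -4 + (0*4)/5 = -4 + (1/5)*0 = -4 + 0 = -4)
P(Y) = sqrt(-4 + Y) (P(Y) = sqrt(Y - 4) = sqrt(-4 + Y))
(-357342 + P(285))*(486003 + 233567) = (-357342 + sqrt(-4 + 285))*(486003 + 233567) = (-357342 + sqrt(281))*719570 = -257132582940 + 719570*sqrt(281)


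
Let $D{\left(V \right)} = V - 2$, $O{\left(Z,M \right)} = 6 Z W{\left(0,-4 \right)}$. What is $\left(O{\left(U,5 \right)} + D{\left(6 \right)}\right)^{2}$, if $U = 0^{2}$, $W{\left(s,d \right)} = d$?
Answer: $16$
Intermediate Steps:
$U = 0$
$O{\left(Z,M \right)} = - 24 Z$ ($O{\left(Z,M \right)} = 6 Z \left(-4\right) = - 24 Z$)
$D{\left(V \right)} = -2 + V$
$\left(O{\left(U,5 \right)} + D{\left(6 \right)}\right)^{2} = \left(\left(-24\right) 0 + \left(-2 + 6\right)\right)^{2} = \left(0 + 4\right)^{2} = 4^{2} = 16$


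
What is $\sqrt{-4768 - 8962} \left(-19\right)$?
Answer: $- 19 i \sqrt{13730} \approx - 2226.3 i$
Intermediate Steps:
$\sqrt{-4768 - 8962} \left(-19\right) = \sqrt{-13730} \left(-19\right) = i \sqrt{13730} \left(-19\right) = - 19 i \sqrt{13730}$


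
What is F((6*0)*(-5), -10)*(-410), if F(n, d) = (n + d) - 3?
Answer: 5330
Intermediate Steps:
F(n, d) = -3 + d + n (F(n, d) = (d + n) - 3 = -3 + d + n)
F((6*0)*(-5), -10)*(-410) = (-3 - 10 + (6*0)*(-5))*(-410) = (-3 - 10 + 0*(-5))*(-410) = (-3 - 10 + 0)*(-410) = -13*(-410) = 5330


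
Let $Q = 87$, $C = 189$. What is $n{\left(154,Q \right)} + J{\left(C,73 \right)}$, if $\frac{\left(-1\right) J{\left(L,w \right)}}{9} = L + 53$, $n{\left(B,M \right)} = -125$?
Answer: $-2303$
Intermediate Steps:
$J{\left(L,w \right)} = -477 - 9 L$ ($J{\left(L,w \right)} = - 9 \left(L + 53\right) = - 9 \left(53 + L\right) = -477 - 9 L$)
$n{\left(154,Q \right)} + J{\left(C,73 \right)} = -125 - 2178 = -2303$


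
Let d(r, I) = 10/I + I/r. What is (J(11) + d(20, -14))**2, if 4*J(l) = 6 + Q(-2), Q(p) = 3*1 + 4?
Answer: 66049/19600 ≈ 3.3698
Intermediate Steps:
Q(p) = 7 (Q(p) = 3 + 4 = 7)
J(l) = 13/4 (J(l) = (6 + 7)/4 = (1/4)*13 = 13/4)
(J(11) + d(20, -14))**2 = (13/4 + (10/(-14) - 14/20))**2 = (13/4 + (10*(-1/14) - 14*1/20))**2 = (13/4 + (-5/7 - 7/10))**2 = (13/4 - 99/70)**2 = (257/140)**2 = 66049/19600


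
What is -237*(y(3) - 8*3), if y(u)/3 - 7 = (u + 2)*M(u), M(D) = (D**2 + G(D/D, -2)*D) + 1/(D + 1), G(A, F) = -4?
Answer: 41949/4 ≈ 10487.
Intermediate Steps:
M(D) = D**2 + 1/(1 + D) - 4*D (M(D) = (D**2 - 4*D) + 1/(D + 1) = (D**2 - 4*D) + 1/(1 + D) = D**2 + 1/(1 + D) - 4*D)
y(u) = 21 + 3*(2 + u)*(1 + u**3 - 4*u - 3*u**2)/(1 + u) (y(u) = 21 + 3*((u + 2)*((1 + u**3 - 4*u - 3*u**2)/(1 + u))) = 21 + 3*((2 + u)*((1 + u**3 - 4*u - 3*u**2)/(1 + u))) = 21 + 3*((2 + u)*(1 + u**3 - 4*u - 3*u**2)/(1 + u)) = 21 + 3*(2 + u)*(1 + u**3 - 4*u - 3*u**2)/(1 + u))
-237*(y(3) - 8*3) = -237*(3*(9 + 3**4 - 1*3**3 - 10*3**2)/(1 + 3) - 8*3) = -237*(3*(9 + 81 - 1*27 - 10*9)/4 - 24) = -237*(3*(1/4)*(9 + 81 - 27 - 90) - 24) = -237*(3*(1/4)*(-27) - 24) = -237*(-81/4 - 24) = -237*(-177/4) = 41949/4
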